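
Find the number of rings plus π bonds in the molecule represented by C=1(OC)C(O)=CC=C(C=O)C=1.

Molecular formula from the SMILES: C8H8O3.
DoU = (2C + 2 + N − H − X)/2 = (2·8 + 2 + 0 − 8 − 0)/2 = 10/2 = 5.
(Structurally: 1 ring(s) + 4 π bond(s) = 5.)

5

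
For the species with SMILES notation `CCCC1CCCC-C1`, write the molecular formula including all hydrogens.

Heavy atoms from the SMILES: 9 C.
Implicit hydrogens by atom environment:
  7 × C: 2 H each → 14
  1 × C: 3 H
  1 × C: 1 H
  Total hydrogens = 18.
Molecular formula: C9H18

C9H18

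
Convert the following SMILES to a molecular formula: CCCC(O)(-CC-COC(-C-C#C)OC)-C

Heavy atoms from the SMILES: 13 C, 3 O.
Implicit hydrogens by atom environment:
  6 × C: 2 H each → 12
  3 × C: 3 H each → 9
  2 × C: 1 H each → 2
  2 × C: no H
  2 × O: no H
  1 × O: 1 H
  Total hydrogens = 24.
Molecular formula: C13H24O3

C13H24O3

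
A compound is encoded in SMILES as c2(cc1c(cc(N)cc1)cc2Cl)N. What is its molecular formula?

C10H9ClN2

Heavy atoms from the SMILES: 10 C, 1 Cl, 2 N.
Implicit hydrogens by atom environment:
  5 × C (aromatic): 1 H each → 5
  5 × C (aromatic): no H
  2 × N: 2 H each → 4
  1 × Cl: no H
  Total hydrogens = 9.
Molecular formula: C10H9ClN2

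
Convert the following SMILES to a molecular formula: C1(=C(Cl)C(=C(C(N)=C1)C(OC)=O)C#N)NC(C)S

Heavy atoms from the SMILES: 11 C, 1 Cl, 3 N, 2 O, 1 S.
Implicit hydrogens by atom environment:
  5 × C (aromatic): no H
  2 × C: 3 H each → 6
  2 × C: no H
  2 × O: no H
  1 × C (aromatic): 1 H
  1 × C: 1 H
  1 × Cl: no H
  1 × N: 2 H
  1 × N: 1 H
  1 × N: no H
  1 × S: 1 H
  Total hydrogens = 12.
Molecular formula: C11H12ClN3O2S

C11H12ClN3O2S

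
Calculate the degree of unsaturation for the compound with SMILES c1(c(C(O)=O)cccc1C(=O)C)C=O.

Molecular formula from the SMILES: C10H8O4.
DoU = (2C + 2 + N − H − X)/2 = (2·10 + 2 + 0 − 8 − 0)/2 = 14/2 = 7.
(Structurally: 1 ring(s) + 6 π bond(s) = 7.)

7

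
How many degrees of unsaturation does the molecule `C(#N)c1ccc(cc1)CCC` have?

Molecular formula from the SMILES: C10H11N.
DoU = (2C + 2 + N − H − X)/2 = (2·10 + 2 + 1 − 11 − 0)/2 = 12/2 = 6.
(Structurally: 1 ring(s) + 5 π bond(s) = 6.)

6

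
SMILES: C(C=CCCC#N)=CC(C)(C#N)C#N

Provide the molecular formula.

C11H11N3

Heavy atoms from the SMILES: 11 C, 3 N.
Implicit hydrogens by atom environment:
  4 × C: 1 H each → 4
  4 × C: no H
  3 × N: no H
  2 × C: 2 H each → 4
  1 × C: 3 H
  Total hydrogens = 11.
Molecular formula: C11H11N3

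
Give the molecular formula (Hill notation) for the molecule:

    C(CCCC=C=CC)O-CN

C9H17NO

Heavy atoms from the SMILES: 9 C, 1 N, 1 O.
Implicit hydrogens by atom environment:
  5 × C: 2 H each → 10
  2 × C: 1 H each → 2
  1 × C: 3 H
  1 × C: no H
  1 × N: 2 H
  1 × O: no H
  Total hydrogens = 17.
Molecular formula: C9H17NO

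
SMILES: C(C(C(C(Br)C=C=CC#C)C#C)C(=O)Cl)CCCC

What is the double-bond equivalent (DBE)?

Molecular formula from the SMILES: C16H18BrClO.
DoU = (2C + 2 + N − H − X)/2 = (2·16 + 2 + 0 − 18 − 2)/2 = 14/2 = 7.
(Structurally: 0 ring(s) + 7 π bond(s) = 7.)

7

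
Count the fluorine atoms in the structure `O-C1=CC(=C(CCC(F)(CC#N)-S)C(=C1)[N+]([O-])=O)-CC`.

1

The symbol for fluorine appears 1 time in the SMILES.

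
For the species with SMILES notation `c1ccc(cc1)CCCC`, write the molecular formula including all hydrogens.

Heavy atoms from the SMILES: 10 C.
Implicit hydrogens by atom environment:
  5 × C (aromatic): 1 H each → 5
  3 × C: 2 H each → 6
  1 × C: 3 H
  1 × C (aromatic): no H
  Total hydrogens = 14.
Molecular formula: C10H14

C10H14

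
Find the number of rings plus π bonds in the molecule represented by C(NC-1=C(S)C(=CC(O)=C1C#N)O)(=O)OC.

Molecular formula from the SMILES: C9H8N2O4S.
DoU = (2C + 2 + N − H − X)/2 = (2·9 + 2 + 2 − 8 − 0)/2 = 14/2 = 7.
(Structurally: 1 ring(s) + 6 π bond(s) = 7.)

7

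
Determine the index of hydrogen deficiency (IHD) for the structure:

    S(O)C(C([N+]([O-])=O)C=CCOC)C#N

Molecular formula from the SMILES: C7H10N2O4S.
DoU = (2C + 2 + N − H − X)/2 = (2·7 + 2 + 2 − 10 − 0)/2 = 8/2 = 4.
(Structurally: 0 ring(s) + 4 π bond(s) = 4.)

4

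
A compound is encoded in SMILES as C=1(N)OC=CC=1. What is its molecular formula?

C4H5NO

Heavy atoms from the SMILES: 4 C, 1 N, 1 O.
Implicit hydrogens by atom environment:
  3 × C (aromatic): 1 H each → 3
  1 × C (aromatic): no H
  1 × N: 2 H
  1 × O (aromatic): no H
  Total hydrogens = 5.
Molecular formula: C4H5NO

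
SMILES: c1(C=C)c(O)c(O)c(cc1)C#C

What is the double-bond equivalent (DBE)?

Molecular formula from the SMILES: C10H8O2.
DoU = (2C + 2 + N − H − X)/2 = (2·10 + 2 + 0 − 8 − 0)/2 = 14/2 = 7.
(Structurally: 1 ring(s) + 6 π bond(s) = 7.)

7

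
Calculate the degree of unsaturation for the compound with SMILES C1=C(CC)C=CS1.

3

Molecular formula from the SMILES: C6H8S.
DoU = (2C + 2 + N − H − X)/2 = (2·6 + 2 + 0 − 8 − 0)/2 = 6/2 = 3.
(Structurally: 1 ring(s) + 2 π bond(s) = 3.)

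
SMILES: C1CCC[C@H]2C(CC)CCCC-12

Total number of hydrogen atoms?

22

Hydrogens are implicit in SMILES; fill each atom to its normal valence:
  8 × C: 2 H each → 16
  3 × C: 1 H each → 3
  1 × C: 3 H
  Total hydrogens = 22.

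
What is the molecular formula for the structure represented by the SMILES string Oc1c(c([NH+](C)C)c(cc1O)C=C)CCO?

C12H18NO3+

Heavy atoms from the SMILES: 12 C, 1 N, 3 O.
Implicit hydrogens by atom environment:
  5 × C (aromatic): no H
  3 × C: 2 H each → 6
  3 × O: 1 H each → 3
  2 × C: 3 H each → 6
  1 × C (aromatic): 1 H
  1 × C: 1 H
  1 × N (charge +1): 1 H
  Total hydrogens = 18.
Net charge +1.
Molecular formula: C12H18NO3+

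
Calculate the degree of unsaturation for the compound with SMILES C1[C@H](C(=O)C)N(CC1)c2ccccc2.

Molecular formula from the SMILES: C12H15NO.
DoU = (2C + 2 + N − H − X)/2 = (2·12 + 2 + 1 − 15 − 0)/2 = 12/2 = 6.
(Structurally: 2 ring(s) + 4 π bond(s) = 6.)

6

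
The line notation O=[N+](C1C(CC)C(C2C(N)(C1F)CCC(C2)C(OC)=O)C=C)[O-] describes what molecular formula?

Heavy atoms from the SMILES: 16 C, 1 F, 2 N, 4 O.
Implicit hydrogens by atom environment:
  7 × C: 1 H each → 7
  5 × C: 2 H each → 10
  3 × O: no H
  2 × C: 3 H each → 6
  2 × C: no H
  1 × F: no H
  1 × N: 2 H
  1 × N (charge +1): no H
  1 × O (charge -1): no H
  Total hydrogens = 25.
Molecular formula: C16H25FN2O4

C16H25FN2O4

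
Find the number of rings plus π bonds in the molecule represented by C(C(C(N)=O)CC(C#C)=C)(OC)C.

Molecular formula from the SMILES: C10H15NO2.
DoU = (2C + 2 + N − H − X)/2 = (2·10 + 2 + 1 − 15 − 0)/2 = 8/2 = 4.
(Structurally: 0 ring(s) + 4 π bond(s) = 4.)

4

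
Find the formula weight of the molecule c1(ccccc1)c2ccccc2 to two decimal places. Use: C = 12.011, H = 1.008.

154.21

Molecular formula: C12H10.
M = 12×12.011 + 10×1.008 = 154.21 g/mol.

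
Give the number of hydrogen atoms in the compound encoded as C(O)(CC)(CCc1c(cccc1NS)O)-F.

16

Hydrogens are implicit in SMILES; fill each atom to its normal valence:
  3 × C: 2 H each → 6
  3 × C (aromatic): 1 H each → 3
  3 × C (aromatic): no H
  2 × O: 1 H each → 2
  1 × C: 3 H
  1 × C: no H
  1 × F: no H
  1 × N: 1 H
  1 × S: 1 H
  Total hydrogens = 16.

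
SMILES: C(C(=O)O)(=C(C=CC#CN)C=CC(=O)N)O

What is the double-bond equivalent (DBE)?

7

Molecular formula from the SMILES: C10H10N2O4.
DoU = (2C + 2 + N − H − X)/2 = (2·10 + 2 + 2 − 10 − 0)/2 = 14/2 = 7.
(Structurally: 0 ring(s) + 7 π bond(s) = 7.)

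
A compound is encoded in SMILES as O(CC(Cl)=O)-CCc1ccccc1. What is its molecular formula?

C10H11ClO2

Heavy atoms from the SMILES: 10 C, 1 Cl, 2 O.
Implicit hydrogens by atom environment:
  5 × C (aromatic): 1 H each → 5
  3 × C: 2 H each → 6
  2 × O: no H
  1 × C: no H
  1 × C (aromatic): no H
  1 × Cl: no H
  Total hydrogens = 11.
Molecular formula: C10H11ClO2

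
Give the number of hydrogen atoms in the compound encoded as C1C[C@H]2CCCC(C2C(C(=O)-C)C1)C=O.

20

Hydrogens are implicit in SMILES; fill each atom to its normal valence:
  6 × C: 2 H each → 12
  5 × C: 1 H each → 5
  2 × O: no H
  1 × C: 3 H
  1 × C: no H
  Total hydrogens = 20.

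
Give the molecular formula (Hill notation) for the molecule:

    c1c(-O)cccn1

C5H5NO

Heavy atoms from the SMILES: 5 C, 1 N, 1 O.
Implicit hydrogens by atom environment:
  4 × C (aromatic): 1 H each → 4
  1 × C (aromatic): no H
  1 × N (aromatic): no H
  1 × O: 1 H
  Total hydrogens = 5.
Molecular formula: C5H5NO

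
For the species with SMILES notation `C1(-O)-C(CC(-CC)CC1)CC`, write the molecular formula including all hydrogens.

Heavy atoms from the SMILES: 10 C, 1 O.
Implicit hydrogens by atom environment:
  5 × C: 2 H each → 10
  3 × C: 1 H each → 3
  2 × C: 3 H each → 6
  1 × O: 1 H
  Total hydrogens = 20.
Molecular formula: C10H20O

C10H20O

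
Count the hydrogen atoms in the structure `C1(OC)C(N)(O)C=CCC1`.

13

Hydrogens are implicit in SMILES; fill each atom to its normal valence:
  3 × C: 1 H each → 3
  2 × C: 2 H each → 4
  1 × C: 3 H
  1 × C: no H
  1 × N: 2 H
  1 × O: 1 H
  1 × O: no H
  Total hydrogens = 13.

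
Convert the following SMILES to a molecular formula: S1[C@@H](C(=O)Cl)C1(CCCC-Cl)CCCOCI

C11H17Cl2IO2S

Heavy atoms from the SMILES: 11 C, 2 Cl, 1 I, 2 O, 1 S.
Implicit hydrogens by atom environment:
  8 × C: 2 H each → 16
  2 × C: no H
  2 × Cl: no H
  2 × O: no H
  1 × C: 1 H
  1 × I: no H
  1 × S: no H
  Total hydrogens = 17.
Molecular formula: C11H17Cl2IO2S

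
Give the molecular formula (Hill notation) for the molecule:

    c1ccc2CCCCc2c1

C10H12

Heavy atoms from the SMILES: 10 C.
Implicit hydrogens by atom environment:
  4 × C: 2 H each → 8
  4 × C (aromatic): 1 H each → 4
  2 × C (aromatic): no H
  Total hydrogens = 12.
Molecular formula: C10H12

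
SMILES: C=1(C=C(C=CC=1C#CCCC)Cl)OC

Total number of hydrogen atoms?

Hydrogens are implicit in SMILES; fill each atom to its normal valence:
  3 × C (aromatic): 1 H each → 3
  3 × C (aromatic): no H
  2 × C: 3 H each → 6
  2 × C: 2 H each → 4
  2 × C: no H
  1 × Cl: no H
  1 × O: no H
  Total hydrogens = 13.

13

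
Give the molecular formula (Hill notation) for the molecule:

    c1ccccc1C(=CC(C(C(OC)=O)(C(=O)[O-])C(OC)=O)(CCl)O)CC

C18H20ClO7-

Heavy atoms from the SMILES: 18 C, 1 Cl, 7 O.
Implicit hydrogens by atom environment:
  6 × C: no H
  5 × C (aromatic): 1 H each → 5
  5 × O: no H
  3 × C: 3 H each → 9
  2 × C: 2 H each → 4
  1 × C: 1 H
  1 × C (aromatic): no H
  1 × Cl: no H
  1 × O: 1 H
  1 × O (charge -1): no H
  Total hydrogens = 20.
Net charge -1.
Molecular formula: C18H20ClO7-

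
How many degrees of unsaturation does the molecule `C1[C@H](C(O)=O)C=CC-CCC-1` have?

Molecular formula from the SMILES: C9H14O2.
DoU = (2C + 2 + N − H − X)/2 = (2·9 + 2 + 0 − 14 − 0)/2 = 6/2 = 3.
(Structurally: 1 ring(s) + 2 π bond(s) = 3.)

3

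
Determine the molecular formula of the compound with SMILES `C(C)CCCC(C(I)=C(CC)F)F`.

C10H17F2I

Heavy atoms from the SMILES: 10 C, 2 F, 1 I.
Implicit hydrogens by atom environment:
  5 × C: 2 H each → 10
  2 × C: 3 H each → 6
  2 × C: no H
  2 × F: no H
  1 × C: 1 H
  1 × I: no H
  Total hydrogens = 17.
Molecular formula: C10H17F2I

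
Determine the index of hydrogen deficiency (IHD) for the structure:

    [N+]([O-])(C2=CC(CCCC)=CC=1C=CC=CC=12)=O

Molecular formula from the SMILES: C14H15NO2.
DoU = (2C + 2 + N − H − X)/2 = (2·14 + 2 + 1 − 15 − 0)/2 = 16/2 = 8.
(Structurally: 2 ring(s) + 6 π bond(s) = 8.)

8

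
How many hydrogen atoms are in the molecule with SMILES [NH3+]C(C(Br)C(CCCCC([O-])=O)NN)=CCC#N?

Hydrogens are implicit in SMILES; fill each atom to its normal valence:
  5 × C: 2 H each → 10
  3 × C: 1 H each → 3
  3 × C: no H
  1 × Br: no H
  1 × N (charge +1): 3 H
  1 × N: 2 H
  1 × N: 1 H
  1 × N: no H
  1 × O: no H
  1 × O (charge -1): no H
  Total hydrogens = 19.

19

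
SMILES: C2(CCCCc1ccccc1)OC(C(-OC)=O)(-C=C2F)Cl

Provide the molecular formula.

C16H18ClFO3

Heavy atoms from the SMILES: 16 C, 1 Cl, 1 F, 3 O.
Implicit hydrogens by atom environment:
  5 × C (aromatic): 1 H each → 5
  4 × C: 2 H each → 8
  3 × C: no H
  3 × O: no H
  2 × C: 1 H each → 2
  1 × C: 3 H
  1 × C (aromatic): no H
  1 × Cl: no H
  1 × F: no H
  Total hydrogens = 18.
Molecular formula: C16H18ClFO3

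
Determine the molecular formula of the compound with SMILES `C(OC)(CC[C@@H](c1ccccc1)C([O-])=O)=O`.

Heavy atoms from the SMILES: 12 C, 4 O.
Implicit hydrogens by atom environment:
  5 × C (aromatic): 1 H each → 5
  3 × O: no H
  2 × C: 2 H each → 4
  2 × C: no H
  1 × C: 3 H
  1 × C: 1 H
  1 × C (aromatic): no H
  1 × O (charge -1): no H
  Total hydrogens = 13.
Net charge -1.
Molecular formula: C12H13O4-

C12H13O4-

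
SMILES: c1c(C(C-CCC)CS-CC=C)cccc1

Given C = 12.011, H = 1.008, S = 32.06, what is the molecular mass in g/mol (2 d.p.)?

234.40

Molecular formula: C15H22S.
M = 15×12.011 + 22×1.008 + 1×32.06 = 234.40 g/mol.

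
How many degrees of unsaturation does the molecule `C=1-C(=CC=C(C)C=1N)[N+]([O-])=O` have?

Molecular formula from the SMILES: C7H8N2O2.
DoU = (2C + 2 + N − H − X)/2 = (2·7 + 2 + 2 − 8 − 0)/2 = 10/2 = 5.
(Structurally: 1 ring(s) + 4 π bond(s) = 5.)

5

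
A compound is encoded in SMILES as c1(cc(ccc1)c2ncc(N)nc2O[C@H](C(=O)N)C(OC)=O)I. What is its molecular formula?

C14H13IN4O4

Heavy atoms from the SMILES: 14 C, 1 I, 4 N, 4 O.
Implicit hydrogens by atom environment:
  5 × C (aromatic): 1 H each → 5
  5 × C (aromatic): no H
  4 × O: no H
  2 × C: no H
  2 × N: 2 H each → 4
  2 × N (aromatic): no H
  1 × C: 3 H
  1 × C: 1 H
  1 × I: no H
  Total hydrogens = 13.
Molecular formula: C14H13IN4O4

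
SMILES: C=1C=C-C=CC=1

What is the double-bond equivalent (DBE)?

Molecular formula from the SMILES: C6H6.
DoU = (2C + 2 + N − H − X)/2 = (2·6 + 2 + 0 − 6 − 0)/2 = 8/2 = 4.
(Structurally: 1 ring(s) + 3 π bond(s) = 4.)

4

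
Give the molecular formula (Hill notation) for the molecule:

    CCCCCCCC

C8H18

Heavy atoms from the SMILES: 8 C.
Implicit hydrogens by atom environment:
  6 × C: 2 H each → 12
  2 × C: 3 H each → 6
  Total hydrogens = 18.
Molecular formula: C8H18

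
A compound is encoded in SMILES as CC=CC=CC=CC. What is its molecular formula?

C8H12

Heavy atoms from the SMILES: 8 C.
Implicit hydrogens by atom environment:
  6 × C: 1 H each → 6
  2 × C: 3 H each → 6
  Total hydrogens = 12.
Molecular formula: C8H12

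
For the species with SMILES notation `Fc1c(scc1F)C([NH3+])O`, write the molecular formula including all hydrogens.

Heavy atoms from the SMILES: 5 C, 2 F, 1 N, 1 O, 1 S.
Implicit hydrogens by atom environment:
  3 × C (aromatic): no H
  2 × F: no H
  1 × C (aromatic): 1 H
  1 × C: 1 H
  1 × N (charge +1): 3 H
  1 × O: 1 H
  1 × S (aromatic): no H
  Total hydrogens = 6.
Net charge +1.
Molecular formula: C5H6F2NOS+

C5H6F2NOS+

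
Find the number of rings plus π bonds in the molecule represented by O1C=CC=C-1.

3

Molecular formula from the SMILES: C4H4O.
DoU = (2C + 2 + N − H − X)/2 = (2·4 + 2 + 0 − 4 − 0)/2 = 6/2 = 3.
(Structurally: 1 ring(s) + 2 π bond(s) = 3.)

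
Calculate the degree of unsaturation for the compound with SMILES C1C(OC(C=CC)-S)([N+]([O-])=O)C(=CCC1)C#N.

Molecular formula from the SMILES: C11H14N2O3S.
DoU = (2C + 2 + N − H − X)/2 = (2·11 + 2 + 2 − 14 − 0)/2 = 12/2 = 6.
(Structurally: 1 ring(s) + 5 π bond(s) = 6.)

6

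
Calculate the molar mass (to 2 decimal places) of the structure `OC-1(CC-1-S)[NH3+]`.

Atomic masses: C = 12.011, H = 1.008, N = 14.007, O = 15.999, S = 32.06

106.16

Molecular formula: C3H8NOS+.
M = 3×12.011 + 8×1.008 + 1×14.007 + 1×15.999 + 1×32.06 = 106.16 g/mol.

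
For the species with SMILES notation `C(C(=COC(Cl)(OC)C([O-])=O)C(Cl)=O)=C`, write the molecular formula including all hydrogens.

Heavy atoms from the SMILES: 8 C, 2 Cl, 5 O.
Implicit hydrogens by atom environment:
  4 × C: no H
  4 × O: no H
  2 × C: 1 H each → 2
  2 × Cl: no H
  1 × C: 3 H
  1 × C: 2 H
  1 × O (charge -1): no H
  Total hydrogens = 7.
Net charge -1.
Molecular formula: C8H7Cl2O5-

C8H7Cl2O5-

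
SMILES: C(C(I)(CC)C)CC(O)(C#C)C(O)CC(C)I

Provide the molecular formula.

C13H22I2O2

Heavy atoms from the SMILES: 13 C, 2 I, 2 O.
Implicit hydrogens by atom environment:
  4 × C: 2 H each → 8
  3 × C: 3 H each → 9
  3 × C: 1 H each → 3
  3 × C: no H
  2 × I: no H
  2 × O: 1 H each → 2
  Total hydrogens = 22.
Molecular formula: C13H22I2O2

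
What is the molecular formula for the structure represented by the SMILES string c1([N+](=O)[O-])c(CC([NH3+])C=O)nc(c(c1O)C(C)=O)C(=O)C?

C12H14N3O6+

Heavy atoms from the SMILES: 12 C, 3 N, 6 O.
Implicit hydrogens by atom environment:
  5 × C (aromatic): no H
  4 × O: no H
  2 × C: 3 H each → 6
  2 × C: 1 H each → 2
  2 × C: no H
  1 × C: 2 H
  1 × N (charge +1): 3 H
  1 × N (aromatic): no H
  1 × N (charge +1): no H
  1 × O: 1 H
  1 × O (charge -1): no H
  Total hydrogens = 14.
Net charge +1.
Molecular formula: C12H14N3O6+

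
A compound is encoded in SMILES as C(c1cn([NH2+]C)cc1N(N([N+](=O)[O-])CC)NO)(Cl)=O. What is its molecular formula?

Heavy atoms from the SMILES: 8 C, 1 Cl, 6 N, 4 O.
Implicit hydrogens by atom environment:
  2 × C: 3 H each → 6
  2 × C (aromatic): 1 H each → 2
  2 × C (aromatic): no H
  2 × N: no H
  2 × O: no H
  1 × C: 2 H
  1 × C: no H
  1 × Cl: no H
  1 × N (charge +1): 2 H
  1 × N: 1 H
  1 × N (aromatic): no H
  1 × N (charge +1): no H
  1 × O: 1 H
  1 × O (charge -1): no H
  Total hydrogens = 14.
Net charge +1.
Molecular formula: C8H14ClN6O4+

C8H14ClN6O4+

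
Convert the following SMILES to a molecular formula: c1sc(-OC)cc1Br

Heavy atoms from the SMILES: 1 Br, 5 C, 1 O, 1 S.
Implicit hydrogens by atom environment:
  2 × C (aromatic): 1 H each → 2
  2 × C (aromatic): no H
  1 × Br: no H
  1 × C: 3 H
  1 × O: no H
  1 × S (aromatic): no H
  Total hydrogens = 5.
Molecular formula: C5H5BrOS

C5H5BrOS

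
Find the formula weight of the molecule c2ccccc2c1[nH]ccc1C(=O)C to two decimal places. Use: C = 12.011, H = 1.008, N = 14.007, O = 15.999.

Molecular formula: C12H11NO.
M = 12×12.011 + 11×1.008 + 1×14.007 + 1×15.999 = 185.23 g/mol.

185.23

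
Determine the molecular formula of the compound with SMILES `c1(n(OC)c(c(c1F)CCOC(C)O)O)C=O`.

Heavy atoms from the SMILES: 10 C, 1 F, 1 N, 5 O.
Implicit hydrogens by atom environment:
  4 × C (aromatic): no H
  3 × O: no H
  2 × C: 3 H each → 6
  2 × C: 2 H each → 4
  2 × C: 1 H each → 2
  2 × O: 1 H each → 2
  1 × F: no H
  1 × N (aromatic): no H
  Total hydrogens = 14.
Molecular formula: C10H14FNO5

C10H14FNO5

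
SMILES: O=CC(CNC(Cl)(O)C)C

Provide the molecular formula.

Heavy atoms from the SMILES: 6 C, 1 Cl, 1 N, 2 O.
Implicit hydrogens by atom environment:
  2 × C: 3 H each → 6
  2 × C: 1 H each → 2
  1 × C: 2 H
  1 × C: no H
  1 × Cl: no H
  1 × N: 1 H
  1 × O: 1 H
  1 × O: no H
  Total hydrogens = 12.
Molecular formula: C6H12ClNO2

C6H12ClNO2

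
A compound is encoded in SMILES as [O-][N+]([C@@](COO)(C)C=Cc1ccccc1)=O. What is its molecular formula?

Heavy atoms from the SMILES: 11 C, 1 N, 4 O.
Implicit hydrogens by atom environment:
  5 × C (aromatic): 1 H each → 5
  2 × C: 1 H each → 2
  2 × O: no H
  1 × C: 3 H
  1 × C: 2 H
  1 × C: no H
  1 × C (aromatic): no H
  1 × N (charge +1): no H
  1 × O: 1 H
  1 × O (charge -1): no H
  Total hydrogens = 13.
Molecular formula: C11H13NO4

C11H13NO4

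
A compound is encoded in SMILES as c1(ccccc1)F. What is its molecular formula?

C6H5F

Heavy atoms from the SMILES: 6 C, 1 F.
Implicit hydrogens by atom environment:
  5 × C (aromatic): 1 H each → 5
  1 × C (aromatic): no H
  1 × F: no H
  Total hydrogens = 5.
Molecular formula: C6H5F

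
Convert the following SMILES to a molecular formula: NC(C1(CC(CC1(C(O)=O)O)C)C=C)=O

C10H15NO4

Heavy atoms from the SMILES: 10 C, 1 N, 4 O.
Implicit hydrogens by atom environment:
  4 × C: no H
  3 × C: 2 H each → 6
  2 × C: 1 H each → 2
  2 × O: 1 H each → 2
  2 × O: no H
  1 × C: 3 H
  1 × N: 2 H
  Total hydrogens = 15.
Molecular formula: C10H15NO4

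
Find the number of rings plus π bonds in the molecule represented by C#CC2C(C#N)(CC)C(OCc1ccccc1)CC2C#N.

11

Molecular formula from the SMILES: C18H18N2O.
DoU = (2C + 2 + N − H − X)/2 = (2·18 + 2 + 2 − 18 − 0)/2 = 22/2 = 11.
(Structurally: 2 ring(s) + 9 π bond(s) = 11.)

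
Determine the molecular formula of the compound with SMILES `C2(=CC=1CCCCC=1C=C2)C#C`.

C12H12

Heavy atoms from the SMILES: 12 C.
Implicit hydrogens by atom environment:
  4 × C: 2 H each → 8
  3 × C (aromatic): 1 H each → 3
  3 × C (aromatic): no H
  1 × C: 1 H
  1 × C: no H
  Total hydrogens = 12.
Molecular formula: C12H12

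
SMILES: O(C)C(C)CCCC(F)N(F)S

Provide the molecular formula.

C7H15F2NOS

Heavy atoms from the SMILES: 7 C, 2 F, 1 N, 1 O, 1 S.
Implicit hydrogens by atom environment:
  3 × C: 2 H each → 6
  2 × C: 3 H each → 6
  2 × C: 1 H each → 2
  2 × F: no H
  1 × N: no H
  1 × O: no H
  1 × S: 1 H
  Total hydrogens = 15.
Molecular formula: C7H15F2NOS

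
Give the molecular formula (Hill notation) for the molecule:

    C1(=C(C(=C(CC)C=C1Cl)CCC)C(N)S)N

C12H19ClN2S

Heavy atoms from the SMILES: 12 C, 1 Cl, 2 N, 1 S.
Implicit hydrogens by atom environment:
  5 × C (aromatic): no H
  3 × C: 2 H each → 6
  2 × C: 3 H each → 6
  2 × N: 2 H each → 4
  1 × C (aromatic): 1 H
  1 × C: 1 H
  1 × Cl: no H
  1 × S: 1 H
  Total hydrogens = 19.
Molecular formula: C12H19ClN2S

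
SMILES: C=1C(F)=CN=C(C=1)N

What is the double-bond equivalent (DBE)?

4

Molecular formula from the SMILES: C5H5FN2.
DoU = (2C + 2 + N − H − X)/2 = (2·5 + 2 + 2 − 5 − 1)/2 = 8/2 = 4.
(Structurally: 1 ring(s) + 3 π bond(s) = 4.)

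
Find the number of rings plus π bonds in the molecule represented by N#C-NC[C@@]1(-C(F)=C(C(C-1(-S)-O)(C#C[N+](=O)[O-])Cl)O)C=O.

Molecular formula from the SMILES: C10H7ClFN3O5S.
DoU = (2C + 2 + N − H − X)/2 = (2·10 + 2 + 3 − 7 − 2)/2 = 16/2 = 8.
(Structurally: 1 ring(s) + 7 π bond(s) = 8.)

8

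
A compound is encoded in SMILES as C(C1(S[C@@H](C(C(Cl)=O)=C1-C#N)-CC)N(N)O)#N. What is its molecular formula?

Heavy atoms from the SMILES: 9 C, 1 Cl, 4 N, 2 O, 1 S.
Implicit hydrogens by atom environment:
  6 × C: no H
  3 × N: no H
  1 × C: 3 H
  1 × C: 2 H
  1 × C: 1 H
  1 × Cl: no H
  1 × N: 2 H
  1 × O: 1 H
  1 × O: no H
  1 × S: no H
  Total hydrogens = 9.
Molecular formula: C9H9ClN4O2S

C9H9ClN4O2S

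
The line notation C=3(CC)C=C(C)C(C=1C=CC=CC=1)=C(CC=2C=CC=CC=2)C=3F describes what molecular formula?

C22H21F

Heavy atoms from the SMILES: 22 C, 1 F.
Implicit hydrogens by atom environment:
  11 × C (aromatic): 1 H each → 11
  7 × C (aromatic): no H
  2 × C: 3 H each → 6
  2 × C: 2 H each → 4
  1 × F: no H
  Total hydrogens = 21.
Molecular formula: C22H21F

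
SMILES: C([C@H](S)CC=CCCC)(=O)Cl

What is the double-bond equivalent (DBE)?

Molecular formula from the SMILES: C8H13ClOS.
DoU = (2C + 2 + N − H − X)/2 = (2·8 + 2 + 0 − 13 − 1)/2 = 4/2 = 2.
(Structurally: 0 ring(s) + 2 π bond(s) = 2.)

2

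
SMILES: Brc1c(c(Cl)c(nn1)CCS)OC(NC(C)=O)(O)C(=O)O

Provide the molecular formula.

C10H11BrClN3O5S

Heavy atoms from the SMILES: 1 Br, 10 C, 1 Cl, 3 N, 5 O, 1 S.
Implicit hydrogens by atom environment:
  4 × C (aromatic): no H
  3 × C: no H
  3 × O: no H
  2 × C: 2 H each → 4
  2 × N (aromatic): no H
  2 × O: 1 H each → 2
  1 × Br: no H
  1 × C: 3 H
  1 × Cl: no H
  1 × N: 1 H
  1 × S: 1 H
  Total hydrogens = 11.
Molecular formula: C10H11BrClN3O5S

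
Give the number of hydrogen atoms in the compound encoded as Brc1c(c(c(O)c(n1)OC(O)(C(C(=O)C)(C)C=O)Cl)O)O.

Hydrogens are implicit in SMILES; fill each atom to its normal valence:
  5 × C (aromatic): no H
  4 × O: 1 H each → 4
  3 × C: no H
  3 × O: no H
  2 × C: 3 H each → 6
  1 × Br: no H
  1 × C: 1 H
  1 × Cl: no H
  1 × N (aromatic): no H
  Total hydrogens = 11.

11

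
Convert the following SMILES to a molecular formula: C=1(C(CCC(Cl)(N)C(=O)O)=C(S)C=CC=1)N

Heavy atoms from the SMILES: 10 C, 1 Cl, 2 N, 2 O, 1 S.
Implicit hydrogens by atom environment:
  3 × C (aromatic): 1 H each → 3
  3 × C (aromatic): no H
  2 × C: 2 H each → 4
  2 × C: no H
  2 × N: 2 H each → 4
  1 × Cl: no H
  1 × O: 1 H
  1 × O: no H
  1 × S: 1 H
  Total hydrogens = 13.
Molecular formula: C10H13ClN2O2S

C10H13ClN2O2S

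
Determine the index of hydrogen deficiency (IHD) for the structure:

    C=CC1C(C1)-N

2

Molecular formula from the SMILES: C5H9N.
DoU = (2C + 2 + N − H − X)/2 = (2·5 + 2 + 1 − 9 − 0)/2 = 4/2 = 2.
(Structurally: 1 ring(s) + 1 π bond(s) = 2.)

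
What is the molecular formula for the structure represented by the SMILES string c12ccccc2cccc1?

C10H8

Heavy atoms from the SMILES: 10 C.
Implicit hydrogens by atom environment:
  8 × C (aromatic): 1 H each → 8
  2 × C (aromatic): no H
  Total hydrogens = 8.
Molecular formula: C10H8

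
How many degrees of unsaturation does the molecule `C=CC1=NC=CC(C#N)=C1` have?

7

Molecular formula from the SMILES: C8H6N2.
DoU = (2C + 2 + N − H − X)/2 = (2·8 + 2 + 2 − 6 − 0)/2 = 14/2 = 7.
(Structurally: 1 ring(s) + 6 π bond(s) = 7.)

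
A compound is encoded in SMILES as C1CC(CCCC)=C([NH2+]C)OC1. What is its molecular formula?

C10H20NO+

Heavy atoms from the SMILES: 10 C, 1 N, 1 O.
Implicit hydrogens by atom environment:
  6 × C: 2 H each → 12
  2 × C: 3 H each → 6
  2 × C: no H
  1 × N (charge +1): 2 H
  1 × O: no H
  Total hydrogens = 20.
Net charge +1.
Molecular formula: C10H20NO+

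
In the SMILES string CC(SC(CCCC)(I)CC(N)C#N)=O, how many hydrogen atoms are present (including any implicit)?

Hydrogens are implicit in SMILES; fill each atom to its normal valence:
  4 × C: 2 H each → 8
  3 × C: no H
  2 × C: 3 H each → 6
  1 × C: 1 H
  1 × I: no H
  1 × N: 2 H
  1 × N: no H
  1 × O: no H
  1 × S: no H
  Total hydrogens = 17.

17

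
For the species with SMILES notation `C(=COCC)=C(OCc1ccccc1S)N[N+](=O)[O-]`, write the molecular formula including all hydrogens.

Heavy atoms from the SMILES: 12 C, 2 N, 4 O, 1 S.
Implicit hydrogens by atom environment:
  4 × C (aromatic): 1 H each → 4
  3 × O: no H
  2 × C: 2 H each → 4
  2 × C: no H
  2 × C (aromatic): no H
  1 × C: 3 H
  1 × C: 1 H
  1 × N: 1 H
  1 × N (charge +1): no H
  1 × O (charge -1): no H
  1 × S: 1 H
  Total hydrogens = 14.
Molecular formula: C12H14N2O4S

C12H14N2O4S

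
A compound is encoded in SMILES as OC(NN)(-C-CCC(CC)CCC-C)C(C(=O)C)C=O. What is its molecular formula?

C15H30N2O3

Heavy atoms from the SMILES: 15 C, 2 N, 3 O.
Implicit hydrogens by atom environment:
  7 × C: 2 H each → 14
  3 × C: 3 H each → 9
  3 × C: 1 H each → 3
  2 × C: no H
  2 × O: no H
  1 × N: 2 H
  1 × N: 1 H
  1 × O: 1 H
  Total hydrogens = 30.
Molecular formula: C15H30N2O3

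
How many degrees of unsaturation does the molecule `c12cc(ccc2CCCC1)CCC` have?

5

Molecular formula from the SMILES: C13H18.
DoU = (2C + 2 + N − H − X)/2 = (2·13 + 2 + 0 − 18 − 0)/2 = 10/2 = 5.
(Structurally: 2 ring(s) + 3 π bond(s) = 5.)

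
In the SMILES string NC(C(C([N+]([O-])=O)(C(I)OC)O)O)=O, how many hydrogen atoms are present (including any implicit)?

Hydrogens are implicit in SMILES; fill each atom to its normal valence:
  3 × O: no H
  2 × C: 1 H each → 2
  2 × C: no H
  2 × O: 1 H each → 2
  1 × C: 3 H
  1 × I: no H
  1 × N: 2 H
  1 × N (charge +1): no H
  1 × O (charge -1): no H
  Total hydrogens = 9.

9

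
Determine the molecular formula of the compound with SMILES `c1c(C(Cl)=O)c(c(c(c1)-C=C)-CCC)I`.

C12H12ClIO

Heavy atoms from the SMILES: 12 C, 1 Cl, 1 I, 1 O.
Implicit hydrogens by atom environment:
  4 × C (aromatic): no H
  3 × C: 2 H each → 6
  2 × C (aromatic): 1 H each → 2
  1 × C: 3 H
  1 × C: 1 H
  1 × C: no H
  1 × Cl: no H
  1 × I: no H
  1 × O: no H
  Total hydrogens = 12.
Molecular formula: C12H12ClIO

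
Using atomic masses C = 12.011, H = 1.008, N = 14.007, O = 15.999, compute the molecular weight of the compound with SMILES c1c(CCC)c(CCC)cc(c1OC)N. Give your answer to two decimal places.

207.32

Molecular formula: C13H21NO.
M = 13×12.011 + 21×1.008 + 1×14.007 + 1×15.999 = 207.32 g/mol.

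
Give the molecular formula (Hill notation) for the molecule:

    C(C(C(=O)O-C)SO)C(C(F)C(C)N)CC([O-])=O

Heavy atoms from the SMILES: 10 C, 1 F, 1 N, 5 O, 1 S.
Implicit hydrogens by atom environment:
  4 × C: 1 H each → 4
  3 × O: no H
  2 × C: 3 H each → 6
  2 × C: 2 H each → 4
  2 × C: no H
  1 × F: no H
  1 × N: 2 H
  1 × O: 1 H
  1 × O (charge -1): no H
  1 × S: no H
  Total hydrogens = 17.
Net charge -1.
Molecular formula: C10H17FNO5S-

C10H17FNO5S-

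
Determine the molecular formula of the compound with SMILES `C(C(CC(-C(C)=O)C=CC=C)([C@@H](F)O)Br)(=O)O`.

Heavy atoms from the SMILES: 1 Br, 11 C, 1 F, 4 O.
Implicit hydrogens by atom environment:
  5 × C: 1 H each → 5
  3 × C: no H
  2 × C: 2 H each → 4
  2 × O: 1 H each → 2
  2 × O: no H
  1 × Br: no H
  1 × C: 3 H
  1 × F: no H
  Total hydrogens = 14.
Molecular formula: C11H14BrFO4

C11H14BrFO4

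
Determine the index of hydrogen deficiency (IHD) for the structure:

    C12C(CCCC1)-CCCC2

2

Molecular formula from the SMILES: C10H18.
DoU = (2C + 2 + N − H − X)/2 = (2·10 + 2 + 0 − 18 − 0)/2 = 4/2 = 2.
(Structurally: 2 ring(s) + 0 π bond(s) = 2.)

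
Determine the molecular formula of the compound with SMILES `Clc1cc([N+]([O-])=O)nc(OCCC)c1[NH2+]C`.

C9H13ClN3O3+

Heavy atoms from the SMILES: 9 C, 1 Cl, 3 N, 3 O.
Implicit hydrogens by atom environment:
  4 × C (aromatic): no H
  2 × C: 3 H each → 6
  2 × C: 2 H each → 4
  2 × O: no H
  1 × C (aromatic): 1 H
  1 × Cl: no H
  1 × N (charge +1): 2 H
  1 × N (aromatic): no H
  1 × N (charge +1): no H
  1 × O (charge -1): no H
  Total hydrogens = 13.
Net charge +1.
Molecular formula: C9H13ClN3O3+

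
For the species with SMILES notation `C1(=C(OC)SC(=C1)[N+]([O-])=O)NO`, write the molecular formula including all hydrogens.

Heavy atoms from the SMILES: 5 C, 2 N, 4 O, 1 S.
Implicit hydrogens by atom environment:
  3 × C (aromatic): no H
  2 × O: no H
  1 × C: 3 H
  1 × C (aromatic): 1 H
  1 × N: 1 H
  1 × N (charge +1): no H
  1 × O: 1 H
  1 × O (charge -1): no H
  1 × S (aromatic): no H
  Total hydrogens = 6.
Molecular formula: C5H6N2O4S

C5H6N2O4S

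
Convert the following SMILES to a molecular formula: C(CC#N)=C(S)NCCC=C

C8H12N2S

Heavy atoms from the SMILES: 8 C, 2 N, 1 S.
Implicit hydrogens by atom environment:
  4 × C: 2 H each → 8
  2 × C: 1 H each → 2
  2 × C: no H
  1 × N: 1 H
  1 × N: no H
  1 × S: 1 H
  Total hydrogens = 12.
Molecular formula: C8H12N2S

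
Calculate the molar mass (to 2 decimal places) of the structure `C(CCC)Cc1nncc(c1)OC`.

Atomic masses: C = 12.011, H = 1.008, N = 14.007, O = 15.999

180.25

Molecular formula: C10H16N2O.
M = 10×12.011 + 16×1.008 + 2×14.007 + 1×15.999 = 180.25 g/mol.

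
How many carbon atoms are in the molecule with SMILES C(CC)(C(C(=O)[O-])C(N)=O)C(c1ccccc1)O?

13

The symbol for carbon appears 13 times in the SMILES. Lowercase c denotes aromatic carbon and counts toward C.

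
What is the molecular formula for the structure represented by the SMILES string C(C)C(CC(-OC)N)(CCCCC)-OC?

Heavy atoms from the SMILES: 12 C, 1 N, 2 O.
Implicit hydrogens by atom environment:
  6 × C: 2 H each → 12
  4 × C: 3 H each → 12
  2 × O: no H
  1 × C: 1 H
  1 × C: no H
  1 × N: 2 H
  Total hydrogens = 27.
Molecular formula: C12H27NO2

C12H27NO2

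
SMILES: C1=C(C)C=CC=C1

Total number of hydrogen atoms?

Hydrogens are implicit in SMILES; fill each atom to its normal valence:
  5 × C (aromatic): 1 H each → 5
  1 × C: 3 H
  1 × C (aromatic): no H
  Total hydrogens = 8.

8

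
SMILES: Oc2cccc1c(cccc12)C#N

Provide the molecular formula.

Heavy atoms from the SMILES: 11 C, 1 N, 1 O.
Implicit hydrogens by atom environment:
  6 × C (aromatic): 1 H each → 6
  4 × C (aromatic): no H
  1 × C: no H
  1 × N: no H
  1 × O: 1 H
  Total hydrogens = 7.
Molecular formula: C11H7NO

C11H7NO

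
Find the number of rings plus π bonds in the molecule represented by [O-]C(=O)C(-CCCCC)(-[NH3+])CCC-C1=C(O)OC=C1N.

4

Molecular formula from the SMILES: C14H24N2O4.
DoU = (2C + 2 + N − H − X)/2 = (2·14 + 2 + 2 − 24 − 0)/2 = 8/2 = 4.
(Structurally: 1 ring(s) + 3 π bond(s) = 4.)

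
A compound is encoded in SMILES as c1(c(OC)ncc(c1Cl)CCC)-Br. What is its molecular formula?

Heavy atoms from the SMILES: 1 Br, 9 C, 1 Cl, 1 N, 1 O.
Implicit hydrogens by atom environment:
  4 × C (aromatic): no H
  2 × C: 3 H each → 6
  2 × C: 2 H each → 4
  1 × Br: no H
  1 × C (aromatic): 1 H
  1 × Cl: no H
  1 × N (aromatic): no H
  1 × O: no H
  Total hydrogens = 11.
Molecular formula: C9H11BrClNO

C9H11BrClNO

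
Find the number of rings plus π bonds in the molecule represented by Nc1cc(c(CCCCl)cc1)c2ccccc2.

8

Molecular formula from the SMILES: C15H16ClN.
DoU = (2C + 2 + N − H − X)/2 = (2·15 + 2 + 1 − 16 − 1)/2 = 16/2 = 8.
(Structurally: 2 ring(s) + 6 π bond(s) = 8.)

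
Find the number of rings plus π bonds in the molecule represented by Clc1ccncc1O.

Molecular formula from the SMILES: C5H4ClNO.
DoU = (2C + 2 + N − H − X)/2 = (2·5 + 2 + 1 − 4 − 1)/2 = 8/2 = 4.
(Structurally: 1 ring(s) + 3 π bond(s) = 4.)

4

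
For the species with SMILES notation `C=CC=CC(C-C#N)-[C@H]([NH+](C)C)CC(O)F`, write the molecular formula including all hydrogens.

Heavy atoms from the SMILES: 12 C, 1 F, 2 N, 1 O.
Implicit hydrogens by atom environment:
  6 × C: 1 H each → 6
  3 × C: 2 H each → 6
  2 × C: 3 H each → 6
  1 × C: no H
  1 × F: no H
  1 × N (charge +1): 1 H
  1 × N: no H
  1 × O: 1 H
  Total hydrogens = 20.
Net charge +1.
Molecular formula: C12H20FN2O+

C12H20FN2O+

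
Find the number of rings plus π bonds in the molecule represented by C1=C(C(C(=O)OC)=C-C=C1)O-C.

Molecular formula from the SMILES: C9H10O3.
DoU = (2C + 2 + N − H − X)/2 = (2·9 + 2 + 0 − 10 − 0)/2 = 10/2 = 5.
(Structurally: 1 ring(s) + 4 π bond(s) = 5.)

5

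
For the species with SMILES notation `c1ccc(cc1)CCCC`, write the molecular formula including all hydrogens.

C10H14

Heavy atoms from the SMILES: 10 C.
Implicit hydrogens by atom environment:
  5 × C (aromatic): 1 H each → 5
  3 × C: 2 H each → 6
  1 × C: 3 H
  1 × C (aromatic): no H
  Total hydrogens = 14.
Molecular formula: C10H14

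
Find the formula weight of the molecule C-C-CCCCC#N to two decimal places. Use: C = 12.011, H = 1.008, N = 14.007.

Molecular formula: C7H13N.
M = 7×12.011 + 13×1.008 + 1×14.007 = 111.19 g/mol.

111.19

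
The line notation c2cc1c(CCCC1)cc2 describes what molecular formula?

Heavy atoms from the SMILES: 10 C.
Implicit hydrogens by atom environment:
  4 × C: 2 H each → 8
  4 × C (aromatic): 1 H each → 4
  2 × C (aromatic): no H
  Total hydrogens = 12.
Molecular formula: C10H12

C10H12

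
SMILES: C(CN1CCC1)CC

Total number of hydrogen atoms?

Hydrogens are implicit in SMILES; fill each atom to its normal valence:
  6 × C: 2 H each → 12
  1 × C: 3 H
  1 × N: no H
  Total hydrogens = 15.

15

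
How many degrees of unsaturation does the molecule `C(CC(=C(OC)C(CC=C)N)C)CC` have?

2

Molecular formula from the SMILES: C12H23NO.
DoU = (2C + 2 + N − H − X)/2 = (2·12 + 2 + 1 − 23 − 0)/2 = 4/2 = 2.
(Structurally: 0 ring(s) + 2 π bond(s) = 2.)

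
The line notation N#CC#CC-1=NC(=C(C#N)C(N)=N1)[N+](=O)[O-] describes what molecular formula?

Heavy atoms from the SMILES: 8 C, 6 N, 2 O.
Implicit hydrogens by atom environment:
  4 × C (aromatic): no H
  4 × C: no H
  2 × N (aromatic): no H
  2 × N: no H
  1 × N: 2 H
  1 × N (charge +1): no H
  1 × O: no H
  1 × O (charge -1): no H
  Total hydrogens = 2.
Molecular formula: C8H2N6O2

C8H2N6O2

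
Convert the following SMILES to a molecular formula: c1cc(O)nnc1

C4H4N2O

Heavy atoms from the SMILES: 4 C, 2 N, 1 O.
Implicit hydrogens by atom environment:
  3 × C (aromatic): 1 H each → 3
  2 × N (aromatic): no H
  1 × C (aromatic): no H
  1 × O: 1 H
  Total hydrogens = 4.
Molecular formula: C4H4N2O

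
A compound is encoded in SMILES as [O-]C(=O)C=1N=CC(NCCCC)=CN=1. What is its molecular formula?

Heavy atoms from the SMILES: 9 C, 3 N, 2 O.
Implicit hydrogens by atom environment:
  3 × C: 2 H each → 6
  2 × C (aromatic): 1 H each → 2
  2 × C (aromatic): no H
  2 × N (aromatic): no H
  1 × C: 3 H
  1 × C: no H
  1 × N: 1 H
  1 × O: no H
  1 × O (charge -1): no H
  Total hydrogens = 12.
Net charge -1.
Molecular formula: C9H12N3O2-

C9H12N3O2-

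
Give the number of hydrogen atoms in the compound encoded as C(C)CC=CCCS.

14

Hydrogens are implicit in SMILES; fill each atom to its normal valence:
  4 × C: 2 H each → 8
  2 × C: 1 H each → 2
  1 × C: 3 H
  1 × S: 1 H
  Total hydrogens = 14.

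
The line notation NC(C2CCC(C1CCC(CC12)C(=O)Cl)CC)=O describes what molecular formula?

Heavy atoms from the SMILES: 14 C, 1 Cl, 1 N, 2 O.
Implicit hydrogens by atom environment:
  6 × C: 2 H each → 12
  5 × C: 1 H each → 5
  2 × C: no H
  2 × O: no H
  1 × C: 3 H
  1 × Cl: no H
  1 × N: 2 H
  Total hydrogens = 22.
Molecular formula: C14H22ClNO2

C14H22ClNO2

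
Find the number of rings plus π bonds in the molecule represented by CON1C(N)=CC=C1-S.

Molecular formula from the SMILES: C5H8N2OS.
DoU = (2C + 2 + N − H − X)/2 = (2·5 + 2 + 2 − 8 − 0)/2 = 6/2 = 3.
(Structurally: 1 ring(s) + 2 π bond(s) = 3.)

3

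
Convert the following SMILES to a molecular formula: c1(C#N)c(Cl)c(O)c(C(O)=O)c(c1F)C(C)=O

C10H5ClFNO4

Heavy atoms from the SMILES: 10 C, 1 Cl, 1 F, 1 N, 4 O.
Implicit hydrogens by atom environment:
  6 × C (aromatic): no H
  3 × C: no H
  2 × O: 1 H each → 2
  2 × O: no H
  1 × C: 3 H
  1 × Cl: no H
  1 × F: no H
  1 × N: no H
  Total hydrogens = 5.
Molecular formula: C10H5ClFNO4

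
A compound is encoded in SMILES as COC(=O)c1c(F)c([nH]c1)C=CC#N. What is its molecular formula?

C9H7FN2O2

Heavy atoms from the SMILES: 9 C, 1 F, 2 N, 2 O.
Implicit hydrogens by atom environment:
  3 × C (aromatic): no H
  2 × C: 1 H each → 2
  2 × C: no H
  2 × O: no H
  1 × C: 3 H
  1 × C (aromatic): 1 H
  1 × F: no H
  1 × N (aromatic): 1 H
  1 × N: no H
  Total hydrogens = 7.
Molecular formula: C9H7FN2O2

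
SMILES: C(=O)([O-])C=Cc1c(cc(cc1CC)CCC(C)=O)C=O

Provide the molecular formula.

Heavy atoms from the SMILES: 16 C, 4 O.
Implicit hydrogens by atom environment:
  4 × C (aromatic): no H
  3 × C: 2 H each → 6
  3 × C: 1 H each → 3
  3 × O: no H
  2 × C: 3 H each → 6
  2 × C (aromatic): 1 H each → 2
  2 × C: no H
  1 × O (charge -1): no H
  Total hydrogens = 17.
Net charge -1.
Molecular formula: C16H17O4-

C16H17O4-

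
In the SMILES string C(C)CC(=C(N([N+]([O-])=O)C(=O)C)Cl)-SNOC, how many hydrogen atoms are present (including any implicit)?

Hydrogens are implicit in SMILES; fill each atom to its normal valence:
  3 × C: 3 H each → 9
  3 × C: no H
  3 × O: no H
  2 × C: 2 H each → 4
  1 × Cl: no H
  1 × N: 1 H
  1 × N: no H
  1 × N (charge +1): no H
  1 × O (charge -1): no H
  1 × S: no H
  Total hydrogens = 14.

14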